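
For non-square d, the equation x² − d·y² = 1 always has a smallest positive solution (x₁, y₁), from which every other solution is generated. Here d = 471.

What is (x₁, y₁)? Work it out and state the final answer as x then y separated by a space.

7838695 361188

[21; 1,2,2,1,3,…,2,1,42] for √471; ℓ=14 ⇒ convergent index 13
a_0=21:  p_0=21·1+0=21,  q_0=21·0+1=1
…
a_2=2:  p_2=2·22+21=65,  q_2=2·1+1=3
a_3=2:  p_3=2·65+22=152,  q_3=2·3+1=7
…
a_5=3:  p_5=3·217+152=803,  q_5=3·10+7=37
a_6=4:  p_6=4·803+217=3429,  q_6=4·37+10=158
a_7=14:  p_7=14·3429+803=48809,  q_7=14·158+37=2249
a_8=4:  p_8=4·48809+3429=198665,  q_8=4·2249+158=9154
a_9=3:  p_9=3·198665+48809=644804,  q_9=3·9154+2249=29711
…
a_11=2:  p_11=2·843469+644804=2331742,  q_11=2·38865+29711=107441
a_12=2:  p_12=2·2331742+843469=5506953,  q_12=2·107441+38865=253747
a_13=1:  p_13=1·5506953+2331742=7838695,  q_13=1·253747+107441=361188
→ (7838695, 361188).  Check: 7838695²=61445139303025, 471·361188²=61445139303024, difference 1.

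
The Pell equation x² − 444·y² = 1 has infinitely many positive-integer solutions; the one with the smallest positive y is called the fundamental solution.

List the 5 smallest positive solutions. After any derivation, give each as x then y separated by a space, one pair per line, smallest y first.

295 14
174049 8260
102688615 4873386
60586108801 2875289480
35745701503975 1696415919814

d=444: √d = [21; 14,42] (ℓ=2, even), read p_1/q_1
k=0  a_k=21  p_k/q_k = 21/1
k=1  a_k=14  p_k/q_k = 295/14
fundamental: x₁=295, y₁=14  (since 87025 − 444·196 = 1)
(295+14√444)^2 = 174049 + 8260√444
(295+14√444)^3 = 102688615 + 4873386√444
(295+14√444)^4 = 60586108801 + 2875289480√444
(295+14√444)^5 = 35745701503975 + 1696415919814√444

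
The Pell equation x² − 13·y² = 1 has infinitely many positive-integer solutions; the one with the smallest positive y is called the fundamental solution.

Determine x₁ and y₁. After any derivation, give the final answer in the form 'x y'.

649 180

d=13: √d = [3; 1,1,1,1,6] (ℓ=5, odd), read p_9/q_9
i=0: a=3 ⇒ p=3, q=1
…
i=3: a=1 ⇒ p=11, q=3
…
i=7: a=1 ⇒ p=256, q=71
i=8: a=1 ⇒ p=393, q=109
i=9: a=1 ⇒ p=649, q=180
(x₁, y₁) = (649, 180);  649² − 13·180² = 1 ✓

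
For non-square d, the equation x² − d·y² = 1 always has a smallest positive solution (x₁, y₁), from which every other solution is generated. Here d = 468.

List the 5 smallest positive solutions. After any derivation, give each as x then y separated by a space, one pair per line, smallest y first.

649 30
842401 38940
1093435849 50544090
1419278889601 65606189880
1842222905266249 85156783920150

[21; 1,1,1,2,1,1,1,42] for √468; ℓ=8 ⇒ convergent index 7
step 0: (21, 1)  from 21·(1,0) + (0,1)
step 1: (22, 1)  from 1·(21,1) + (1,0)
…
step 3: (65, 3)  from 1·(43,2) + (22,1)
step 4: (173, 8)  from 2·(65,3) + (43,2)
step 5: (238, 11)  from 1·(173,8) + (65,3)
step 6: (411, 19)  from 1·(238,11) + (173,8)
step 7: (649, 30)  from 1·(411,19) + (238,11)
→ (649, 30).  Check: 649²=421201, 468·30²=421200, difference 1.
(x_2, y_2) = (649·649 + 468·30·30, 649·30 + 30·649) = (842401, 38940)
(x_3, y_3) = (649·842401 + 468·30·38940, 649·38940 + 30·842401) = (1093435849, 50544090)
(x_4, y_4) = (649·1093435849 + 468·30·50544090, 649·50544090 + 30·1093435849) = (1419278889601, 65606189880)
(x_5, y_5) = (649·1419278889601 + 468·30·65606189880, 649·65606189880 + 30·1419278889601) = (1842222905266249, 85156783920150)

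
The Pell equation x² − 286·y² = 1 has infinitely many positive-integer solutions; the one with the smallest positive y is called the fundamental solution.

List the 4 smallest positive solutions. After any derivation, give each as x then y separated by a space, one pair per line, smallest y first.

561835 33222
631317134449 37330564740
709392124465745995 41947235681362578
797122648497793485067201 47134850318039357456520

√286 → a₀=16, period (1,10,3,3,2,3,3,10,1,32); ℓ=10 even so k=9
step 0: (16, 1)  from 16·(1,0) + (0,1)
…
step 2: (186, 11)  from 10·(17,1) + (16,1)
step 3: (575, 34)  from 3·(186,11) + (17,1)
step 4: (1911, 113)  from 3·(575,34) + (186,11)
step 5: (4397, 260)  from 2·(1911,113) + (575,34)
step 6: (15102, 893)  from 3·(4397,260) + (1911,113)
step 7: (49703, 2939)  from 3·(15102,893) + (4397,260)
step 8: (512132, 30283)  from 10·(49703,2939) + (15102,893)
step 9: (561835, 33222)  from 1·(512132,30283) + (49703,2939)
(x₁, y₁) = (561835, 33222);  561835² − 286·33222² = 1 ✓
k=2:  x_2 = 561835·561835+286·33222·33222 = 631317134449,  y_2 = 561835·33222+33222·561835 = 37330564740
k=3:  x_3 = 561835·631317134449+286·33222·37330564740 = 709392124465745995,  y_3 = 561835·37330564740+33222·631317134449 = 41947235681362578
k=4:  x_4 = 561835·709392124465745995+286·33222·41947235681362578 = 797122648497793485067201,  y_4 = 561835·41947235681362578+33222·709392124465745995 = 47134850318039357456520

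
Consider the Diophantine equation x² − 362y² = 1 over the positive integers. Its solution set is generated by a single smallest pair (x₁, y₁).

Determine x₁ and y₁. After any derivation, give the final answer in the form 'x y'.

723 38

[19; 38] for √362; ℓ=1 ⇒ convergent index 1
i=0: a=19 ⇒ p=19, q=1
i=1: a=38 ⇒ p=723, q=38
fundamental: x₁=723, y₁=38  (since 522729 − 362·1444 = 1)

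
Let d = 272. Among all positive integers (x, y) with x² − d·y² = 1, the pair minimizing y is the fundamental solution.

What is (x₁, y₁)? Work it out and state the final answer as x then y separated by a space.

33 2

√272 → a₀=16, period (2,32); ℓ=2 even so k=1
k=0  a_k=16  p_k/q_k = 16/1
k=1  a_k=2  p_k/q_k = 33/2
(x₁, y₁) = (33, 2);  33² − 272·2² = 1 ✓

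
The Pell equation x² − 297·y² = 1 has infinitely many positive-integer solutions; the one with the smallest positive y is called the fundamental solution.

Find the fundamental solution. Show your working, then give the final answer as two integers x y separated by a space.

48599 2820

√297 = [17; 4,3,1,1,2,1,1,3,4,34, …], period ℓ=10 (even) → k=9
a_0=17:  p_0=17·1+0=17,  q_0=17·0+1=1
…
a_3=1:  p_3=1·224+69=293,  q_3=1·13+4=17
…
a_8=3:  p_8=3·3171+1844=11357,  q_8=3·184+107=659
a_9=4:  p_9=4·11357+3171=48599,  q_9=4·659+184=2820
(x₁, y₁) = (48599, 2820);  48599² − 297·2820² = 1 ✓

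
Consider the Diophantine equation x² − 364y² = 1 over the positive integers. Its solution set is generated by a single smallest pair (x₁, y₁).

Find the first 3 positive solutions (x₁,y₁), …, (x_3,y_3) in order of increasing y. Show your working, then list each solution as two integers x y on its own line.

4954951 259710
49103078824801 2573700648420
486606699052048124551 25505121203178395130

√364 = [19; 12,1,2,3,1,8,1,3,2,1,12,38, …], period ℓ=12 (even) → k=11
k=0  a_k=19  p_k/q_k = 19/1
…
k=2  a_k=1  p_k/q_k = 248/13
…
k=4  a_k=3  p_k/q_k = 2423/127
k=5  a_k=1  p_k/q_k = 3148/165
…
k=7  a_k=1  p_k/q_k = 30755/1612
k=8  a_k=3  p_k/q_k = 119872/6283
k=9  a_k=2  p_k/q_k = 270499/14178
k=10  a_k=1  p_k/q_k = 390371/20461
k=11  a_k=12  p_k/q_k = 4954951/259710
(x₁, y₁) = (4954951, 259710);  4954951² − 364·259710² = 1 ✓
k=2:  x_2 = 4954951·4954951+364·259710·259710 = 49103078824801,  y_2 = 4954951·259710+259710·4954951 = 2573700648420
k=3:  x_3 = 4954951·49103078824801+364·259710·2573700648420 = 486606699052048124551,  y_3 = 4954951·2573700648420+259710·49103078824801 = 25505121203178395130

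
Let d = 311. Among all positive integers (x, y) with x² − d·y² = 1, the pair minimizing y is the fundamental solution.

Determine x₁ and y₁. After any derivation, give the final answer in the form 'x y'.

16883880 957397

d=311: √d = [17; 1,1,1,2,1,…,1,1,34] (ℓ=16, even), read p_15/q_15
a_0=17:  p_0=17·1+0=17,  q_0=17·0+1=1
a_1=1:  p_1=1·17+1=18,  q_1=1·1+0=1
…
a_3=1:  p_3=1·35+18=53,  q_3=1·2+1=3
a_4=2:  p_4=2·53+35=141,  q_4=2·3+2=8
…
a_14=1:  p_14=1·6159373+4565134=10724507,  q_14=1·349266+258865=608131
a_15=1:  p_15=1·10724507+6159373=16883880,  q_15=1·608131+349266=957397
fundamental: x₁=16883880, y₁=957397  (since 285065403854400 − 311·916609015609 = 1)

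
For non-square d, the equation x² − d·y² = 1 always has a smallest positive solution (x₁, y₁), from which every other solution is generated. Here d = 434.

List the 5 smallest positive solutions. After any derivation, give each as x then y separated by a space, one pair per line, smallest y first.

√434 → a₀=20, period (1,4,1,40); ℓ=4 even so k=3
k=0  a_k=20  p_k/q_k = 20/1
…
k=2  a_k=4  p_k/q_k = 104/5
k=3  a_k=1  p_k/q_k = 125/6
fundamental: x₁=125, y₁=6  (since 15625 − 434·36 = 1)
(125+6√434)^2 = 31249 + 1500√434
(125+6√434)^3 = 7812125 + 374994√434
(125+6√434)^4 = 1953000001 + 93747000√434
(125+6√434)^5 = 488242188125 + 23436375006√434

125 6
31249 1500
7812125 374994
1953000001 93747000
488242188125 23436375006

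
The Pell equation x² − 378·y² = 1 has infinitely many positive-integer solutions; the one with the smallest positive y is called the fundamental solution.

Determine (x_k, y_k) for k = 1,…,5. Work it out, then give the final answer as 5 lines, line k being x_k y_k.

8749 450
153090001 7874100
2678768828749 137781001350
46873096812360001 2410891953748200
820185445343906468749 42185787268905002250

d=378: √d = [19; 2,3,1,4,1,3,2,38] (ℓ=8, even), read p_7/q_7
i=0: a=19 ⇒ p=19, q=1
…
i=2: a=3 ⇒ p=136, q=7
…
i=4: a=4 ⇒ p=836, q=43
i=5: a=1 ⇒ p=1011, q=52
i=6: a=3 ⇒ p=3869, q=199
i=7: a=2 ⇒ p=8749, q=450
(x₁, y₁) = (8749, 450);  8749² − 378·450² = 1 ✓
(x_2, y_2) = (8749·8749 + 378·450·450, 8749·450 + 450·8749) = (153090001, 7874100)
(x_3, y_3) = (8749·153090001 + 378·450·7874100, 8749·7874100 + 450·153090001) = (2678768828749, 137781001350)
(x_4, y_4) = (8749·2678768828749 + 378·450·137781001350, 8749·137781001350 + 450·2678768828749) = (46873096812360001, 2410891953748200)
(x_5, y_5) = (8749·46873096812360001 + 378·450·2410891953748200, 8749·2410891953748200 + 450·46873096812360001) = (820185445343906468749, 42185787268905002250)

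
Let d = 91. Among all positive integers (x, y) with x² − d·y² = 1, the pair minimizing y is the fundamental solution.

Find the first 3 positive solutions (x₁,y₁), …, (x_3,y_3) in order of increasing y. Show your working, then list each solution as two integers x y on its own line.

1574 165
4954951 519420
15598184174 1635133995

[9; 1,1,5,1,5,1,1,18] for √91; ℓ=8 ⇒ convergent index 7
a_0=9:  p_0=9·1+0=9,  q_0=9·0+1=1
…
a_3=5:  p_3=5·19+10=105,  q_3=5·2+1=11
a_4=1:  p_4=1·105+19=124,  q_4=1·11+2=13
a_5=5:  p_5=5·124+105=725,  q_5=5·13+11=76
a_6=1:  p_6=1·725+124=849,  q_6=1·76+13=89
a_7=1:  p_7=1·849+725=1574,  q_7=1·89+76=165
→ (1574, 165).  Check: 1574²=2477476, 91·165²=2477475, difference 1.
(x_2, y_2) = (1574·1574 + 91·165·165, 1574·165 + 165·1574) = (4954951, 519420)
(x_3, y_3) = (1574·4954951 + 91·165·519420, 1574·519420 + 165·4954951) = (15598184174, 1635133995)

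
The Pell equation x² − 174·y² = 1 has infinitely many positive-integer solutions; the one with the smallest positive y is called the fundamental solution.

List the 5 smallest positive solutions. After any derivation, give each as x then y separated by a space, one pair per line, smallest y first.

[13; 5,4,5,26] for √174; ℓ=4 ⇒ convergent index 3
step 0: (13, 1)  from 13·(1,0) + (0,1)
step 1: (66, 5)  from 5·(13,1) + (1,0)
step 2: (277, 21)  from 4·(66,5) + (13,1)
step 3: (1451, 110)  from 5·(277,21) + (66,5)
fundamental: x₁=1451, y₁=110  (since 2105401 − 174·12100 = 1)
(1451+110√174)^2 = 4210801 + 319220√174
(1451+110√174)^3 = 12219743051 + 926376330√174
(1451+110√174)^4 = 35461690123201 + 2688343790440√174
(1451+110√174)^5 = 102909812517786251 + 7801572753480550√174

1451 110
4210801 319220
12219743051 926376330
35461690123201 2688343790440
102909812517786251 7801572753480550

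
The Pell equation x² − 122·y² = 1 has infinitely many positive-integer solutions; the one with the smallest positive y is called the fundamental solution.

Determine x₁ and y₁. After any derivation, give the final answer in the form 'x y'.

243 22

[11; 22] for √122; ℓ=1 ⇒ convergent index 1
k=0  a_k=11  p_k/q_k = 11/1
k=1  a_k=22  p_k/q_k = 243/22
fundamental: x₁=243, y₁=22  (since 59049 − 122·484 = 1)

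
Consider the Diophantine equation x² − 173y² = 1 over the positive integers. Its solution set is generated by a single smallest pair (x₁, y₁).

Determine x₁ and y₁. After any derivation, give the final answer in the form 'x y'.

2499849 190060

[13; 6,1,1,6,26] for √173; ℓ=5 ⇒ convergent index 9
step 0: (13, 1)  from 13·(1,0) + (0,1)
step 1: (79, 6)  from 6·(13,1) + (1,0)
step 2: (92, 7)  from 1·(79,6) + (13,1)
step 3: (171, 13)  from 1·(92,7) + (79,6)
step 4: (1118, 85)  from 6·(171,13) + (92,7)
step 5: (29239, 2223)  from 26·(1118,85) + (171,13)
step 6: (176552, 13423)  from 6·(29239,2223) + (1118,85)
step 7: (205791, 15646)  from 1·(176552,13423) + (29239,2223)
step 8: (382343, 29069)  from 1·(205791,15646) + (176552,13423)
step 9: (2499849, 190060)  from 6·(382343,29069) + (205791,15646)
→ (2499849, 190060).  Check: 2499849²=6249245022801, 173·190060²=6249245022800, difference 1.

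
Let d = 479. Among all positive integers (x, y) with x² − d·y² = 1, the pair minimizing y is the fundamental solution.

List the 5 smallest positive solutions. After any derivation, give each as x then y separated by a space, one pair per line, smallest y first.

2989440 136591
17873503027199 816661198080
106863529779256567680 4882719303976413809
638924220926583633867571201 29193192792157684333155840
3820051246013425493328364845667200 174542596521170852986514812245391

[21; 1,7,1,3,2,21,2,3,1,7,1,42] for √479; ℓ=12 ⇒ convergent index 11
i=0: a=21 ⇒ p=21, q=1
i=1: a=1 ⇒ p=22, q=1
…
i=5: a=2 ⇒ p=1729, q=79
i=6: a=21 ⇒ p=37075, q=1694
i=7: a=2 ⇒ p=75879, q=3467
i=8: a=3 ⇒ p=264712, q=12095
i=9: a=1 ⇒ p=340591, q=15562
i=10: a=7 ⇒ p=2648849, q=121029
i=11: a=1 ⇒ p=2989440, q=136591
fundamental: x₁=2989440, y₁=136591  (since 8936751513600 − 479·18657101281 = 1)
k=2:  x_2 = 2989440·2989440+479·136591·136591 = 17873503027199,  y_2 = 2989440·136591+136591·2989440 = 816661198080
k=3:  x_3 = 2989440·17873503027199+479·136591·816661198080 = 106863529779256567680,  y_3 = 2989440·816661198080+136591·17873503027199 = 4882719303976413809
k=4:  x_4 = 2989440·106863529779256567680+479·136591·4882719303976413809 = 638924220926583633867571201,  y_4 = 2989440·4882719303976413809+136591·106863529779256567680 = 29193192792157684333155840
k=5:  x_5 = 2989440·638924220926583633867571201+479·136591·29193192792157684333155840 = 3820051246013425493328364845667200,  y_5 = 2989440·29193192792157684333155840+136591·638924220926583633867571201 = 174542596521170852986514812245391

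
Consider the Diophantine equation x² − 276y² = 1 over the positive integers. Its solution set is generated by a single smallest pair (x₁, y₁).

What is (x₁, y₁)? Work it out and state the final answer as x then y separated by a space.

d=276: √d = [16; 1,1,1,1,2,2,2,1,1,1,1,32] (ℓ=12, even), read p_11/q_11
a_0=16:  p_0=16·1+0=16,  q_0=16·0+1=1
a_1=1:  p_1=1·16+1=17,  q_1=1·1+0=1
a_2=1:  p_2=1·17+16=33,  q_2=1·1+1=2
a_3=1:  p_3=1·33+17=50,  q_3=1·2+1=3
a_4=1:  p_4=1·50+33=83,  q_4=1·3+2=5
…
a_6=2:  p_6=2·216+83=515,  q_6=2·13+5=31
…
a_10=1:  p_10=1·3007+1761=4768,  q_10=1·181+106=287
a_11=1:  p_11=1·4768+3007=7775,  q_11=1·287+181=468
→ (7775, 468).  Check: 7775²=60450625, 276·468²=60450624, difference 1.

7775 468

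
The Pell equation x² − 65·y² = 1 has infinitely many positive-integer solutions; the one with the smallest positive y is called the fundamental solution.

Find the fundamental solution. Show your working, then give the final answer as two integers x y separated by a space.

[8; 16] for √65; ℓ=1 ⇒ convergent index 1
step 0: (8, 1)  from 8·(1,0) + (0,1)
step 1: (129, 16)  from 16·(8,1) + (1,0)
(x₁, y₁) = (129, 16);  129² − 65·16² = 1 ✓

129 16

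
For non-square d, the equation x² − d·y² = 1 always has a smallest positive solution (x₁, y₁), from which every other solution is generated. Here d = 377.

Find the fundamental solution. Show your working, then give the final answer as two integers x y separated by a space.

√377 = [19; 2,2,2,38, …], period ℓ=4 (even) → k=3
a_0=19:  p_0=19·1+0=19,  q_0=19·0+1=1
…
a_2=2:  p_2=2·39+19=97,  q_2=2·2+1=5
a_3=2:  p_3=2·97+39=233,  q_3=2·5+2=12
(x₁, y₁) = (233, 12);  233² − 377·12² = 1 ✓

233 12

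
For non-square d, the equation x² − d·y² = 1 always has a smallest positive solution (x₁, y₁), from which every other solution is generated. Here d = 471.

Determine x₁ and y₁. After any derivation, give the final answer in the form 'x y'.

√471 = [21; 1,2,2,1,3,…,2,1,42, …], period ℓ=14 (even) → k=13
k=0  a_k=21  p_k/q_k = 21/1
k=1  a_k=1  p_k/q_k = 22/1
…
k=4  a_k=1  p_k/q_k = 217/10
…
k=6  a_k=4  p_k/q_k = 3429/158
k=7  a_k=14  p_k/q_k = 48809/2249
k=8  a_k=4  p_k/q_k = 198665/9154
k=9  a_k=3  p_k/q_k = 644804/29711
…
k=11  a_k=2  p_k/q_k = 2331742/107441
k=12  a_k=2  p_k/q_k = 5506953/253747
k=13  a_k=1  p_k/q_k = 7838695/361188
(x₁, y₁) = (7838695, 361188);  7838695² − 471·361188² = 1 ✓

7838695 361188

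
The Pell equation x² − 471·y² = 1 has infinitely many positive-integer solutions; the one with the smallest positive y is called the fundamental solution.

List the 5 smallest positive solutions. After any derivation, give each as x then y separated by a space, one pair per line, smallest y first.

7838695 361188
122890278606049 5662485139320
1926598824915678693415 88772987898323613612
30204041151744689101078780801 1391728752747293974319493360
473520532711948744867536551663095975 21818674431032810307068783683516788

d=471: √d = [21; 1,2,2,1,3,…,2,1,42] (ℓ=14, even), read p_13/q_13
k=0  a_k=21  p_k/q_k = 21/1
k=1  a_k=1  p_k/q_k = 22/1
k=2  a_k=2  p_k/q_k = 65/3
…
k=4  a_k=1  p_k/q_k = 217/10
…
k=10  a_k=1  p_k/q_k = 843469/38865
k=11  a_k=2  p_k/q_k = 2331742/107441
k=12  a_k=2  p_k/q_k = 5506953/253747
k=13  a_k=1  p_k/q_k = 7838695/361188
→ (7838695, 361188).  Check: 7838695²=61445139303025, 471·361188²=61445139303024, difference 1.
k=2:  x_2 = 7838695·7838695+471·361188·361188 = 122890278606049,  y_2 = 7838695·361188+361188·7838695 = 5662485139320
k=3:  x_3 = 7838695·122890278606049+471·361188·5662485139320 = 1926598824915678693415,  y_3 = 7838695·5662485139320+361188·122890278606049 = 88772987898323613612
k=4:  x_4 = 7838695·1926598824915678693415+471·361188·88772987898323613612 = 30204041151744689101078780801,  y_4 = 7838695·88772987898323613612+361188·1926598824915678693415 = 1391728752747293974319493360
k=5:  x_5 = 7838695·30204041151744689101078780801+471·361188·1391728752747293974319493360 = 473520532711948744867536551663095975,  y_5 = 7838695·1391728752747293974319493360+361188·30204041151744689101078780801 = 21818674431032810307068783683516788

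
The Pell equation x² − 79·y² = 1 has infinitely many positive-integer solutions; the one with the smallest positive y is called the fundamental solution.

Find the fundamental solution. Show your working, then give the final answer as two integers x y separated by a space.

80 9

[8; 1,7,1,16] for √79; ℓ=4 ⇒ convergent index 3
i=0: a=8 ⇒ p=8, q=1
i=1: a=1 ⇒ p=9, q=1
i=2: a=7 ⇒ p=71, q=8
i=3: a=1 ⇒ p=80, q=9
fundamental: x₁=80, y₁=9  (since 6400 − 79·81 = 1)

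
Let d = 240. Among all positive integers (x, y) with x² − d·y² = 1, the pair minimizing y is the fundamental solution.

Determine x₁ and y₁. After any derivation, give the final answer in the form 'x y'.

31 2

[15; 2,30] for √240; ℓ=2 ⇒ convergent index 1
k=0  a_k=15  p_k/q_k = 15/1
k=1  a_k=2  p_k/q_k = 31/2
(x₁, y₁) = (31, 2);  31² − 240·2² = 1 ✓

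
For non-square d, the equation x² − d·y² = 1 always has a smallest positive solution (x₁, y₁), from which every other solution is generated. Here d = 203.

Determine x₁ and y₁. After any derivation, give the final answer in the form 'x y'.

√203 → a₀=14, period (4,28); ℓ=2 even so k=1
step 0: (14, 1)  from 14·(1,0) + (0,1)
step 1: (57, 4)  from 4·(14,1) + (1,0)
(x₁, y₁) = (57, 4);  57² − 203·4² = 1 ✓

57 4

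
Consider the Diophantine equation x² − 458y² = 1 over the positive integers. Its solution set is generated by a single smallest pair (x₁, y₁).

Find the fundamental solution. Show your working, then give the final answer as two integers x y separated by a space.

22899 1070

√458 → a₀=21, period (2,2,42); ℓ=3 odd so k=5
i=0: a=21 ⇒ p=21, q=1
i=1: a=2 ⇒ p=43, q=2
…
i=3: a=42 ⇒ p=4537, q=212
i=4: a=2 ⇒ p=9181, q=429
i=5: a=2 ⇒ p=22899, q=1070
(x₁, y₁) = (22899, 1070);  22899² − 458·1070² = 1 ✓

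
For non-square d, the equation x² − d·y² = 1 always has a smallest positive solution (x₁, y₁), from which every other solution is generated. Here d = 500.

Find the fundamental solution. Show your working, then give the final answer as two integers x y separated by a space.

930249 41602

√500 → a₀=22, period (2,1,3,2,1,…,1,2,44); ℓ=14 even so k=13
a_0=22:  p_0=22·1+0=22,  q_0=22·0+1=1
a_1=2:  p_1=2·22+1=45,  q_1=2·1+0=2
…
a_3=3:  p_3=3·67+45=246,  q_3=3·3+2=11
…
a_5=1:  p_5=1·559+246=805,  q_5=1·25+11=36
a_6=1:  p_6=1·805+559=1364,  q_6=1·36+25=61
…
a_8=1:  p_8=1·14445+1364=15809,  q_8=1·646+61=707
…
a_10=2:  p_10=2·30254+15809=76317,  q_10=2·1353+707=3413
a_11=3:  p_11=3·76317+30254=259205,  q_11=3·3413+1353=11592
a_12=1:  p_12=1·259205+76317=335522,  q_12=1·11592+3413=15005
a_13=2:  p_13=2·335522+259205=930249,  q_13=2·15005+11592=41602
fundamental: x₁=930249, y₁=41602  (since 865363202001 − 500·1730726404 = 1)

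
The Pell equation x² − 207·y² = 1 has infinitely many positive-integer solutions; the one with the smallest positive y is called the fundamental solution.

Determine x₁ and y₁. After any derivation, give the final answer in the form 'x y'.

1151 80

d=207: √d = [14; 2,1,1,2,1,1,2,28] (ℓ=8, even), read p_7/q_7
a_0=14:  p_0=14·1+0=14,  q_0=14·0+1=1
a_1=2:  p_1=2·14+1=29,  q_1=2·1+0=2
…
a_3=1:  p_3=1·43+29=72,  q_3=1·3+2=5
a_4=2:  p_4=2·72+43=187,  q_4=2·5+3=13
a_5=1:  p_5=1·187+72=259,  q_5=1·13+5=18
a_6=1:  p_6=1·259+187=446,  q_6=1·18+13=31
a_7=2:  p_7=2·446+259=1151,  q_7=2·31+18=80
(x₁, y₁) = (1151, 80);  1151² − 207·80² = 1 ✓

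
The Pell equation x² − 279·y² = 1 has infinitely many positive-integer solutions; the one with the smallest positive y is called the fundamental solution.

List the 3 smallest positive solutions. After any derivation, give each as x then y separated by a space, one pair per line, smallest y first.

1520 91
4620799 276640
14047227440 840985509

d=279: √d = [16; 1,2,2,1,2,2,1,32] (ℓ=8, even), read p_7/q_7
i=0: a=16 ⇒ p=16, q=1
i=1: a=1 ⇒ p=17, q=1
i=2: a=2 ⇒ p=50, q=3
…
i=4: a=1 ⇒ p=167, q=10
…
i=6: a=2 ⇒ p=1069, q=64
i=7: a=1 ⇒ p=1520, q=91
fundamental: x₁=1520, y₁=91  (since 2310400 − 279·8281 = 1)
(x_2, y_2) = (1520·1520 + 279·91·91, 1520·91 + 91·1520) = (4620799, 276640)
(x_3, y_3) = (1520·4620799 + 279·91·276640, 1520·276640 + 91·4620799) = (14047227440, 840985509)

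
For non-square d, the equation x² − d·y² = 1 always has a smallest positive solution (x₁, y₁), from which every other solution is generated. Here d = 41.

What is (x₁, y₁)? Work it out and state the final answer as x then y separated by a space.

[6; 2,2,12] for √41; ℓ=3 ⇒ convergent index 5
k=0  a_k=6  p_k/q_k = 6/1
…
k=3  a_k=12  p_k/q_k = 397/62
k=4  a_k=2  p_k/q_k = 826/129
k=5  a_k=2  p_k/q_k = 2049/320
fundamental: x₁=2049, y₁=320  (since 4198401 − 41·102400 = 1)

2049 320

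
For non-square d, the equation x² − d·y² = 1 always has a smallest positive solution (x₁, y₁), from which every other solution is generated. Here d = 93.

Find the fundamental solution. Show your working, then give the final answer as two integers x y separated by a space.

12151 1260

√93 = [9; 1,1,1,4,6,4,1,1,1,18, …], period ℓ=10 (even) → k=9
step 0: (9, 1)  from 9·(1,0) + (0,1)
…
step 5: (839, 87)  from 6·(135,14) + (29,3)
step 6: (3491, 362)  from 4·(839,87) + (135,14)
…
step 8: (7821, 811)  from 1·(4330,449) + (3491,362)
step 9: (12151, 1260)  from 1·(7821,811) + (4330,449)
→ (12151, 1260).  Check: 12151²=147646801, 93·1260²=147646800, difference 1.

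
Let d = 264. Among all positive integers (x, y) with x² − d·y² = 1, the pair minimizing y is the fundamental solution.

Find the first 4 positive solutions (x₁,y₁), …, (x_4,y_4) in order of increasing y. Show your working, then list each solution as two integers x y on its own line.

65 4
8449 520
1098305 67596
142771201 8786960

√264 = [16; 4,32, …], period ℓ=2 (even) → k=1
a_0=16:  p_0=16·1+0=16,  q_0=16·0+1=1
a_1=4:  p_1=4·16+1=65,  q_1=4·1+0=4
→ (65, 4).  Check: 65²=4225, 264·4²=4224, difference 1.
(x_2, y_2) = (65·65 + 264·4·4, 65·4 + 4·65) = (8449, 520)
(x_3, y_3) = (65·8449 + 264·4·520, 65·520 + 4·8449) = (1098305, 67596)
(x_4, y_4) = (65·1098305 + 264·4·67596, 65·67596 + 4·1098305) = (142771201, 8786960)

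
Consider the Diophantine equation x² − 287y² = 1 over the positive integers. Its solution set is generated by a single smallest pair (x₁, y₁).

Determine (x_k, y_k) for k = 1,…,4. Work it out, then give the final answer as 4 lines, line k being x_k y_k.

√287 → a₀=16, period (1,15,1,32); ℓ=4 even so k=3
i=0: a=16 ⇒ p=16, q=1
i=1: a=1 ⇒ p=17, q=1
i=2: a=15 ⇒ p=271, q=16
i=3: a=1 ⇒ p=288, q=17
→ (288, 17).  Check: 288²=82944, 287·17²=82943, difference 1.
(288+17√287)^2 = 165887 + 9792√287
(288+17√287)^3 = 95550624 + 5640175√287
(288+17√287)^4 = 55036993537 + 3248731008√287

288 17
165887 9792
95550624 5640175
55036993537 3248731008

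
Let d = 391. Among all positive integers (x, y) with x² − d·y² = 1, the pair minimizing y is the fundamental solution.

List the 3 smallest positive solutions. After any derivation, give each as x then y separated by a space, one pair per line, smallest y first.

7338680 371133
107712448284799 5447252648880
1580934379957370111960 79951288138564985667

√391 → a₀=19, period (1,3,2,2,1,…,3,1,38); ℓ=16 even so k=15
i=0: a=19 ⇒ p=19, q=1
i=1: a=1 ⇒ p=20, q=1
i=2: a=3 ⇒ p=79, q=4
i=3: a=2 ⇒ p=178, q=9
…
i=5: a=1 ⇒ p=613, q=31
…
i=7: a=2 ⇒ p=2709, q=137
i=8: a=19 ⇒ p=52519, q=2656
i=9: a=2 ⇒ p=107747, q=5449
i=10: a=1 ⇒ p=160266, q=8105
i=11: a=1 ⇒ p=268013, q=13554
i=12: a=2 ⇒ p=696292, q=35213
i=13: a=2 ⇒ p=1660597, q=83980
i=14: a=3 ⇒ p=5678083, q=287153
i=15: a=1 ⇒ p=7338680, q=371133
→ (7338680, 371133).  Check: 7338680²=53856224142400, 391·371133²=53856224142399, difference 1.
(7338680+371133√391)^2 = 107712448284799 + 5447252648880√391
(7338680+371133√391)^3 = 1580934379957370111960 + 79951288138564985667√391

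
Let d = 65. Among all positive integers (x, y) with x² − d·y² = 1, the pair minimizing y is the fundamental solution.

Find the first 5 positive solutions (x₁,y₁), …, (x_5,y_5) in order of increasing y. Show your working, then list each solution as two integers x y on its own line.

129 16
33281 4128
8586369 1065008
2215249921 274767936
571525893249 70889062480

√65 → a₀=8, period (16); ℓ=1 odd so k=1
a_0=8:  p_0=8·1+0=8,  q_0=8·0+1=1
a_1=16:  p_1=16·8+1=129,  q_1=16·1+0=16
fundamental: x₁=129, y₁=16  (since 16641 − 65·256 = 1)
k=2:  x_2 = 129·129+65·16·16 = 33281,  y_2 = 129·16+16·129 = 4128
k=3:  x_3 = 129·33281+65·16·4128 = 8586369,  y_3 = 129·4128+16·33281 = 1065008
k=4:  x_4 = 129·8586369+65·16·1065008 = 2215249921,  y_4 = 129·1065008+16·8586369 = 274767936
k=5:  x_5 = 129·2215249921+65·16·274767936 = 571525893249,  y_5 = 129·274767936+16·2215249921 = 70889062480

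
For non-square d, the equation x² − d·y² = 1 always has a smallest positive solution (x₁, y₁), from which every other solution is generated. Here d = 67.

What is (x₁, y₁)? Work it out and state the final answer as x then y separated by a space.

√67 → a₀=8, period (5,2,1,1,7,1,1,2,5,16); ℓ=10 even so k=9
k=0  a_k=8  p_k/q_k = 8/1
k=1  a_k=5  p_k/q_k = 41/5
…
k=8  a_k=2  p_k/q_k = 9053/1106
k=9  a_k=5  p_k/q_k = 48842/5967
(x₁, y₁) = (48842, 5967);  48842² − 67·5967² = 1 ✓

48842 5967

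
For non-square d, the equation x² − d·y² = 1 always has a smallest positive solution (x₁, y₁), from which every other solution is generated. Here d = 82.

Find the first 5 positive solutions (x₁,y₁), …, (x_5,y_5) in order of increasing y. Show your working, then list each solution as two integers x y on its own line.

d=82: √d = [9; 18] (ℓ=1, odd), read p_1/q_1
i=0: a=9 ⇒ p=9, q=1
i=1: a=18 ⇒ p=163, q=18
→ (163, 18).  Check: 163²=26569, 82·18²=26568, difference 1.
(163+18√82)^2 = 53137 + 5868√82
(163+18√82)^3 = 17322499 + 1912950√82
(163+18√82)^4 = 5647081537 + 623615832√82
(163+18√82)^5 = 1840931258563 + 203296848282√82

163 18
53137 5868
17322499 1912950
5647081537 623615832
1840931258563 203296848282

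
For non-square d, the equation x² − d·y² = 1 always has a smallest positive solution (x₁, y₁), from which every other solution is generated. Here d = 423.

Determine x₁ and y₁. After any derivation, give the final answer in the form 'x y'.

4607 224

√423 → a₀=20, period (1,1,3,4,3,1,1,40); ℓ=8 even so k=7
k=0  a_k=20  p_k/q_k = 20/1
…
k=2  a_k=1  p_k/q_k = 41/2
…
k=4  a_k=4  p_k/q_k = 617/30
k=5  a_k=3  p_k/q_k = 1995/97
k=6  a_k=1  p_k/q_k = 2612/127
k=7  a_k=1  p_k/q_k = 4607/224
fundamental: x₁=4607, y₁=224  (since 21224449 − 423·50176 = 1)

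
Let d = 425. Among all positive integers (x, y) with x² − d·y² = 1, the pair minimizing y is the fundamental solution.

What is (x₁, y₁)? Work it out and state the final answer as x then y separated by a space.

143649 6968

√425 = [20; 1,1,1,1,1,1,40, …], period ℓ=7 (odd) → k=13
i=0: a=20 ⇒ p=20, q=1
…
i=3: a=1 ⇒ p=62, q=3
i=4: a=1 ⇒ p=103, q=5
i=5: a=1 ⇒ p=165, q=8
i=6: a=1 ⇒ p=268, q=13
…
i=8: a=1 ⇒ p=11153, q=541
…
i=12: a=1 ⇒ p=88420, q=4289
i=13: a=1 ⇒ p=143649, q=6968
fundamental: x₁=143649, y₁=6968  (since 20635035201 − 425·48553024 = 1)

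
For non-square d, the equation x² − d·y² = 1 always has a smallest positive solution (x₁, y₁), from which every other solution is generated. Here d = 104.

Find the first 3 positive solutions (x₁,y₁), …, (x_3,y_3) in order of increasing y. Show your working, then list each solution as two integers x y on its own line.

51 5
5201 510
530451 52015

d=104: √d = [10; 5,20] (ℓ=2, even), read p_1/q_1
a_0=10:  p_0=10·1+0=10,  q_0=10·0+1=1
a_1=5:  p_1=5·10+1=51,  q_1=5·1+0=5
→ (51, 5).  Check: 51²=2601, 104·5²=2600, difference 1.
k=2:  x_2 = 51·51+104·5·5 = 5201,  y_2 = 51·5+5·51 = 510
k=3:  x_3 = 51·5201+104·5·510 = 530451,  y_3 = 51·510+5·5201 = 52015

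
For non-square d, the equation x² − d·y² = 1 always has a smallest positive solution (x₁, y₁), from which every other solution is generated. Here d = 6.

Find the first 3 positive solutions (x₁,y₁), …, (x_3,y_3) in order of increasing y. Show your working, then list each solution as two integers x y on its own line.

[2; 2,4] for √6; ℓ=2 ⇒ convergent index 1
step 0: (2, 1)  from 2·(1,0) + (0,1)
step 1: (5, 2)  from 2·(2,1) + (1,0)
fundamental: x₁=5, y₁=2  (since 25 − 6·4 = 1)
n=2: (5,2)∘(5,2) = (5·5+6·2·2, 5·2+2·5) = (49,20)
n=3: (49,20)∘(5,2) = (5·49+6·2·20, 5·20+2·49) = (485,198)

5 2
49 20
485 198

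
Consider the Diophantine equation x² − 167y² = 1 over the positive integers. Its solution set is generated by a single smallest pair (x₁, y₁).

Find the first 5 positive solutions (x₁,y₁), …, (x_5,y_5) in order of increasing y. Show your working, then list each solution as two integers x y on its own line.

168 13
56447 4368
18966024 1467635
6372527617 493120992
2141150313288 165687185677

d=167: √d = [12; 1,11,1,24] (ℓ=4, even), read p_3/q_3
a_0=12:  p_0=12·1+0=12,  q_0=12·0+1=1
a_1=1:  p_1=1·12+1=13,  q_1=1·1+0=1
a_2=11:  p_2=11·13+12=155,  q_2=11·1+1=12
a_3=1:  p_3=1·155+13=168,  q_3=1·12+1=13
→ (168, 13).  Check: 168²=28224, 167·13²=28223, difference 1.
(168+13√167)^2 = 56447 + 4368√167
(168+13√167)^3 = 18966024 + 1467635√167
(168+13√167)^4 = 6372527617 + 493120992√167
(168+13√167)^5 = 2141150313288 + 165687185677√167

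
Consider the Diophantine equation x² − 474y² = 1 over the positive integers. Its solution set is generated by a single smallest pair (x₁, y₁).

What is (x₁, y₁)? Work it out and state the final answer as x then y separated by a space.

193549 8890

√474 = [21; 1,3,2,1,1,…,3,1,42, …], period ℓ=14 (even) → k=13
a_0=21:  p_0=21·1+0=21,  q_0=21·0+1=1
a_1=1:  p_1=1·21+1=22,  q_1=1·1+0=1
…
a_5=1:  p_5=1·283+196=479,  q_5=1·13+9=22
a_6=1:  p_6=1·479+283=762,  q_6=1·22+13=35
a_7=6:  p_7=6·762+479=5051,  q_7=6·35+22=232
a_8=1:  p_8=1·5051+762=5813,  q_8=1·232+35=267
a_9=1:  p_9=1·5813+5051=10864,  q_9=1·267+232=499
a_10=1:  p_10=1·10864+5813=16677,  q_10=1·499+267=766
…
a_12=3:  p_12=3·44218+16677=149331,  q_12=3·2031+766=6859
a_13=1:  p_13=1·149331+44218=193549,  q_13=1·6859+2031=8890
→ (193549, 8890).  Check: 193549²=37461215401, 474·8890²=37461215400, difference 1.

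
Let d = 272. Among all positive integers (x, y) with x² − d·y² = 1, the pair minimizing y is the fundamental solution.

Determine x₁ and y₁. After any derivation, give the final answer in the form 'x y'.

33 2

√272 → a₀=16, period (2,32); ℓ=2 even so k=1
step 0: (16, 1)  from 16·(1,0) + (0,1)
step 1: (33, 2)  from 2·(16,1) + (1,0)
→ (33, 2).  Check: 33²=1089, 272·2²=1088, difference 1.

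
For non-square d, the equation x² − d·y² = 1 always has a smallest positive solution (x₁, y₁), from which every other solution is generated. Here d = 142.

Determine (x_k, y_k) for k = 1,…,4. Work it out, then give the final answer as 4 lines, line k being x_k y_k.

d=142: √d = [11; 1,10,1,22] (ℓ=4, even), read p_3/q_3
i=0: a=11 ⇒ p=11, q=1
i=1: a=1 ⇒ p=12, q=1
i=2: a=10 ⇒ p=131, q=11
i=3: a=1 ⇒ p=143, q=12
(x₁, y₁) = (143, 12);  143² − 142·12² = 1 ✓
n=2: (143,12)∘(143,12) = (143·143+142·12·12, 143·12+12·143) = (40897,3432)
n=3: (40897,3432)∘(143,12) = (143·40897+142·12·3432, 143·3432+12·40897) = (11696399,981540)
n=4: (11696399,981540)∘(143,12) = (143·11696399+142·12·981540, 143·981540+12·11696399) = (3345129217,280717008)

143 12
40897 3432
11696399 981540
3345129217 280717008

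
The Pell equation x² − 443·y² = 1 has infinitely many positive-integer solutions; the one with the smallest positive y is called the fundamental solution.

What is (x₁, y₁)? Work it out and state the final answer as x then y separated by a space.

d=443: √d = [21; 21,42] (ℓ=2, even), read p_1/q_1
a_0=21:  p_0=21·1+0=21,  q_0=21·0+1=1
a_1=21:  p_1=21·21+1=442,  q_1=21·1+0=21
→ (442, 21).  Check: 442²=195364, 443·21²=195363, difference 1.

442 21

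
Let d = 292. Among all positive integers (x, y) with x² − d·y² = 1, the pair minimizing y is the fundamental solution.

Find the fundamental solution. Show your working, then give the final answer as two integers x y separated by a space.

√292 = [17; 11,2,1,3,8,3,1,2,11,34, …], period ℓ=10 (even) → k=9
a_0=17:  p_0=17·1+0=17,  q_0=17·0+1=1
…
a_2=2:  p_2=2·188+17=393,  q_2=2·11+1=23
…
a_7=1:  p_7=1·55143+17669=72812,  q_7=1·3227+1034=4261
a_8=2:  p_8=2·72812+55143=200767,  q_8=2·4261+3227=11749
a_9=11:  p_9=11·200767+72812=2281249,  q_9=11·11749+4261=133500
fundamental: x₁=2281249, y₁=133500  (since 5204097000001 − 292·17822250000 = 1)

2281249 133500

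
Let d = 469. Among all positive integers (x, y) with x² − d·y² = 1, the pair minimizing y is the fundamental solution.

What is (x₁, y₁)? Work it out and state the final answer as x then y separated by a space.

137215 6336

√469 → a₀=21, period (1,1,1,10,6,10,1,1,1,42); ℓ=10 even so k=9
step 0: (21, 1)  from 21·(1,0) + (0,1)
…
step 3: (65, 3)  from 1·(43,2) + (22,1)
step 4: (693, 32)  from 10·(65,3) + (43,2)
step 5: (4223, 195)  from 6·(693,32) + (65,3)
step 6: (42923, 1982)  from 10·(4223,195) + (693,32)
…
step 8: (90069, 4159)  from 1·(47146,2177) + (42923,1982)
step 9: (137215, 6336)  from 1·(90069,4159) + (47146,2177)
(x₁, y₁) = (137215, 6336);  137215² − 469·6336² = 1 ✓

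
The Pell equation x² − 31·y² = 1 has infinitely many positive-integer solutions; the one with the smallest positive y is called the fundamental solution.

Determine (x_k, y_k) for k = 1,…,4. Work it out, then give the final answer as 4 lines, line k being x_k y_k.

d=31: √d = [5; 1,1,3,5,3,1,1,10] (ℓ=8, even), read p_7/q_7
step 0: (5, 1)  from 5·(1,0) + (0,1)
…
step 2: (11, 2)  from 1·(6,1) + (5,1)
…
step 6: (863, 155)  from 1·(657,118) + (206,37)
step 7: (1520, 273)  from 1·(863,155) + (657,118)
fundamental: x₁=1520, y₁=273  (since 2310400 − 31·74529 = 1)
n=2: (1520,273)∘(1520,273) = (1520·1520+31·273·273, 1520·273+273·1520) = (4620799,829920)
n=3: (4620799,829920)∘(1520,273) = (1520·4620799+31·273·829920, 1520·829920+273·4620799) = (14047227440,2522956527)
n=4: (14047227440,2522956527)∘(1520,273) = (1520·14047227440+31·273·2522956527, 1520·2522956527+273·14047227440) = (42703566796801,7669787012160)

1520 273
4620799 829920
14047227440 2522956527
42703566796801 7669787012160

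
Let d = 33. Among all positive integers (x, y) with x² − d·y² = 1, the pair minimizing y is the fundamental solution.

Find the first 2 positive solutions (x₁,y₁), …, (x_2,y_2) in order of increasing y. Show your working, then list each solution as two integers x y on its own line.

√33 = [5; 1,2,1,10, …], period ℓ=4 (even) → k=3
a_0=5:  p_0=5·1+0=5,  q_0=5·0+1=1
…
a_2=2:  p_2=2·6+5=17,  q_2=2·1+1=3
a_3=1:  p_3=1·17+6=23,  q_3=1·3+1=4
fundamental: x₁=23, y₁=4  (since 529 − 33·16 = 1)
(23+4√33)^2 = 1057 + 184√33

23 4
1057 184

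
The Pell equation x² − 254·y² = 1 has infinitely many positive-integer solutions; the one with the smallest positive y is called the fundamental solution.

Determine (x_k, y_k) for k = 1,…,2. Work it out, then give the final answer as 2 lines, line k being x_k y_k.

[15; 1,14,1,30] for √254; ℓ=4 ⇒ convergent index 3
i=0: a=15 ⇒ p=15, q=1
…
i=2: a=14 ⇒ p=239, q=15
i=3: a=1 ⇒ p=255, q=16
fundamental: x₁=255, y₁=16  (since 65025 − 254·256 = 1)
(255+16√254)^2 = 130049 + 8160√254

255 16
130049 8160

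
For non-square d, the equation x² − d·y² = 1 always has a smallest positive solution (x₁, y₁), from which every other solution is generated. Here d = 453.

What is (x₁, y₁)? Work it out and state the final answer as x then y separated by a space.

1653751 77700

d=453: √d = [21; 3,1,1,10,14,10,1,1,3,42] (ℓ=10, even), read p_9/q_9
i=0: a=21 ⇒ p=21, q=1
…
i=2: a=1 ⇒ p=85, q=4
i=3: a=1 ⇒ p=149, q=7
i=4: a=10 ⇒ p=1575, q=74
…
i=6: a=10 ⇒ p=223565, q=10504
…
i=8: a=1 ⇒ p=469329, q=22051
i=9: a=3 ⇒ p=1653751, q=77700
→ (1653751, 77700).  Check: 1653751²=2734892370001, 453·77700²=2734892370000, difference 1.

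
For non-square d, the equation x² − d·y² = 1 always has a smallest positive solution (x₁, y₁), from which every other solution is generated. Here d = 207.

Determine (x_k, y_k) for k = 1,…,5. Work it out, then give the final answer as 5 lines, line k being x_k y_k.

1151 80
2649601 184160
6099380351 423936240
14040770918401 975901040320
32321848554778751 2246523770880400

√207 = [14; 2,1,1,2,1,1,2,28, …], period ℓ=8 (even) → k=7
step 0: (14, 1)  from 14·(1,0) + (0,1)
…
step 3: (72, 5)  from 1·(43,3) + (29,2)
…
step 6: (446, 31)  from 1·(259,18) + (187,13)
step 7: (1151, 80)  from 2·(446,31) + (259,18)
(x₁, y₁) = (1151, 80);  1151² − 207·80² = 1 ✓
(1151+80√207)^2 = 2649601 + 184160√207
(1151+80√207)^3 = 6099380351 + 423936240√207
(1151+80√207)^4 = 14040770918401 + 975901040320√207
(1151+80√207)^5 = 32321848554778751 + 2246523770880400√207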